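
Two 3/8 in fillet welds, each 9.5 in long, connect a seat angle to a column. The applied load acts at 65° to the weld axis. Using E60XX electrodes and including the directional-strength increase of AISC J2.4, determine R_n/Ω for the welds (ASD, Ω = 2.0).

R_n/Ω ≈ 130 kip

E60XX → F_EXX = 60 ksi.
t_e = 0.707 × 0.375 = 0.2651 in; A_we = 0.2651 × 19 = 5.037 in².
Directional factor: 1.0 + 0.5 sin^1.5(65°) = 1.431.
F_nw = 0.6 × 60 × 1.431 = 51.53 ksi.
R_n/Ω = (51.53 × 5.037) / 2.0 = 129.8 kip.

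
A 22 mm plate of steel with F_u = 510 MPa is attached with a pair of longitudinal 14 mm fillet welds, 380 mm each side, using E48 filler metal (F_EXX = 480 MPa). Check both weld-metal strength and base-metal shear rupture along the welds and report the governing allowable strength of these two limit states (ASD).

t_e = 0.707 × 14 = 9.898 mm; L = 760 mm.
Weld metal: R_n/Ω = (1/2.0) × 0.6 × 480 × 9.898 × 760 × 10⁻³ = 1083 kN.
Base metal (shear rupture): R_n/Ω = (1/2.0) × 0.6 × 510 × 22 × 760 × 10⁻³ = 2558 kN.
Governing: weld metal.

R_n/Ω ≈ 1080 kN (weld metal governs)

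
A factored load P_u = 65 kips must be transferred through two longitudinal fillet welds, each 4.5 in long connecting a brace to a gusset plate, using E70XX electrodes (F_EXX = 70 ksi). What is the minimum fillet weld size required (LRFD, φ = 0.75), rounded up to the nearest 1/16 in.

w = 3/8 in

Total weld length L = 9 in.
Required throat t_e = P_u / (φ × 0.6 F_EXX × L) = 65 / (0.75 × 0.6 × 70 × 9) = 0.2293 in.
Required leg w = t_e / 0.707 = 0.3243 in → use 3/8 in.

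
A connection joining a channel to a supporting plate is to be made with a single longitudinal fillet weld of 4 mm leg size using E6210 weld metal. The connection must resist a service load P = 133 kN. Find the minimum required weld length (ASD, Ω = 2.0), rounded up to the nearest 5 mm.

L = 255 mm

E62XX → F_EXX = 620 MPa.
Throat t_e = 0.707 × 4 = 2.828 mm.
r_n/Ω = (0.6 × 620 × 2.828) / 2.0 = 526 N/mm = 0.526 kN/mm.
L_req = P / (r_n/Ω) = 133 / 0.526 = 252.8 mm total.
Round up → use L = 255 mm.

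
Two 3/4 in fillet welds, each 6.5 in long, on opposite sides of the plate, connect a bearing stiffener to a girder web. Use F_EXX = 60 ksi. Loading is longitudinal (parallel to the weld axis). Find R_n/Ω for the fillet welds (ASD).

Effective throat t_e = 0.707 × 0.75 = 0.5302 in.
Total length L = 13 in; A_we = 0.5302 × 13 = 6.893 in².
F_nw = 0.6 F_EXX = 0.6 × 60 = 36 ksi.
R_n = 36 × 6.893 = 248.2 kip; R_n/Ω = 248.2/2.0 = 124.1 kip.

R_n/Ω ≈ 124 kip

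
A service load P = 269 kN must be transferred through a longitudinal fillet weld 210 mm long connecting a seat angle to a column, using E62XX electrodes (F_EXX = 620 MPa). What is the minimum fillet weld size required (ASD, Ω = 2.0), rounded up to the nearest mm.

w = 10 mm

Total weld length L = 210 mm.
Required throat t_e = P × Ω / (0.6 F_EXX × L) = 269 × 2.0 / (0.6 × 620 × 210 × 10⁻³) = 6.887 mm.
Required leg w = t_e / 0.707 = 9.741 mm → use 10 mm.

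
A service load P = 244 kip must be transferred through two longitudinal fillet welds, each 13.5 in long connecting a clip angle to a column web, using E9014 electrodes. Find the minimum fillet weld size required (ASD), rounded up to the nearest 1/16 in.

E90XX → F_EXX = 90 ksi.
Total weld length L = 27 in.
Required throat t_e = P × Ω / (0.6 F_EXX × L) = 244 × 2.0 / (0.6 × 90 × 27) = 0.3347 in.
Required leg w = t_e / 0.707 = 0.4734 in → use 1/2 in.

w = 1/2 in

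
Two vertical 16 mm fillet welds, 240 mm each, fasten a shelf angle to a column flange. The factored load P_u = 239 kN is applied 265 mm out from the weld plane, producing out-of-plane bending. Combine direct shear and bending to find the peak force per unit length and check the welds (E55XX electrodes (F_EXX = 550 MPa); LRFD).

L_w = 2 × 240 = 480 mm; section modulus (unit throat) S = 2 × L²/6 = 19200 mm².
Direct shear f_v = P/L_w = 239×10³/480 = 497.9 N/mm.
Moment M = P × e = 239×10³ × 265 = 63335000 N·mm; bending f_b = M/S = 3299 N/mm.
f_max = √(f_v² + f_b²) = √(497.9² + 3299²) = 3336 N/mm.
φr_n = 0.75 × 0.6 × 550 × (0.707 × 16) = 2800 N/mm → NOT adequate.

f_max ≈ 3340 N/mm; NOT adequate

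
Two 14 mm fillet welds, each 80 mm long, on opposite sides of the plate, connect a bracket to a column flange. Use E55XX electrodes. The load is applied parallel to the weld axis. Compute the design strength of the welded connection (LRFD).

E55XX → F_EXX = 550 MPa.
Effective throat t_e = 0.707 × 14 = 9.898 mm.
Total length L = 160 mm; A_we = 9.898 × 160 = 1584 mm².
F_nw = 0.6 F_EXX = 0.6 × 550 = 330 MPa.
φR_n = 0.75 × 330 × 1584 × 10⁻³ = 392 kN.

φR_n ≈ 392 kN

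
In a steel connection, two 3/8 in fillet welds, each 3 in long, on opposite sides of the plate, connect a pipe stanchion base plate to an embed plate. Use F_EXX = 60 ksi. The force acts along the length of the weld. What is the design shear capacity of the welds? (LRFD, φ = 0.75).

Effective throat t_e = 0.707 × 0.375 = 0.2651 in.
Total length L = 6 in; A_we = 0.2651 × 6 = 1.591 in².
F_nw = 0.6 F_EXX = 0.6 × 60 = 36 ksi.
φR_n = 0.75 × 36 × 1.591 = 42.95 kip.

φR_n ≈ 43 kip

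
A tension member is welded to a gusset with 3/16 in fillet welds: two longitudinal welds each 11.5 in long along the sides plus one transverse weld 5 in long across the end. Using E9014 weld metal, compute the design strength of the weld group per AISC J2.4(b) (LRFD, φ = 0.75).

φR_n ≈ 150 kips

E90XX → F_EXX = 90 ksi.
t_e = 0.707 × 0.1875 = 0.1326 in.
R_nwl = 0.6 × 90 × 0.1326 × 23 = 164.6 kips (longitudinal, 2 welds).
R_nwt = 0.6 × 90 × 0.1326 × 5 = 35.79 kips (transverse, base value).
(i) R_nwl + R_nwt = 200.4 kips; (ii) 0.85 R_nwl + 1.5 R_nwt = 193.6 kips.
R_n = max = 200.4 kips [governs: (i)]; φR_n = 150.3 kips.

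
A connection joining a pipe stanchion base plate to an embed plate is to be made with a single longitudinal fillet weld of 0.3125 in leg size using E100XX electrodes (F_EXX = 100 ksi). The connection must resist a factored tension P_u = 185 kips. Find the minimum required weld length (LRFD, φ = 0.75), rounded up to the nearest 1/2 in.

L = 19 in

Throat t_e = 0.707 × 0.3125 = 0.2209 in.
φr_n = 0.75 × 0.6 × 100 × 0.2209 = 9.942 kips/in.
L_req = P_u / φr_n = 185 / 9.942 = 18.61 in total.
Round up → use L = 19 in.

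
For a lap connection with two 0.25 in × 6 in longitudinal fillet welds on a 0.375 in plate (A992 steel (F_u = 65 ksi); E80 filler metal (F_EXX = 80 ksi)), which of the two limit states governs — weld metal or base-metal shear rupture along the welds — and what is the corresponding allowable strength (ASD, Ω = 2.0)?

t_e = 0.707 × 0.25 = 0.1767 in; L = 12 in.
Weld metal: R_n/Ω = (1/2.0) × 0.6 × 80 × 0.1767 × 12 = 50.9 kip.
Base metal (shear rupture): R_n/Ω = (1/2.0) × 0.6 × 65 × 0.375 × 12 = 87.75 kip.
Governing: weld metal.

R_n/Ω ≈ 50.9 kip (weld metal governs)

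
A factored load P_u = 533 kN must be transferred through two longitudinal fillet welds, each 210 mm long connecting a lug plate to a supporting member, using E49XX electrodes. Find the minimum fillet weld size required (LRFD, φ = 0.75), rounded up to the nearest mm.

w = 9 mm

E49XX → F_EXX = 490 MPa.
Total weld length L = 420 mm.
Required throat t_e = P_u / (φ × 0.6 F_EXX × L) = 533 / (0.75 × 0.6 × 490 × 420 × 10⁻³) = 5.755 mm.
Required leg w = t_e / 0.707 = 8.14 mm → use 9 mm.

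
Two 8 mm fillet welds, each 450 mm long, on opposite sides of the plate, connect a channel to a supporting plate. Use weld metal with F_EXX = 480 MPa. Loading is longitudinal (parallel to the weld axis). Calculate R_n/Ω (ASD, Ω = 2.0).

Effective throat t_e = 0.707 × 8 = 5.656 mm.
Total length L = 900 mm; A_we = 5.656 × 900 = 5090 mm².
F_nw = 0.6 F_EXX = 0.6 × 480 = 288 MPa.
R_n = 288 × 5090 × 10⁻³ = 1466 kN; R_n/Ω = 1466/2.0 = 733 kN.

R_n/Ω ≈ 733 kN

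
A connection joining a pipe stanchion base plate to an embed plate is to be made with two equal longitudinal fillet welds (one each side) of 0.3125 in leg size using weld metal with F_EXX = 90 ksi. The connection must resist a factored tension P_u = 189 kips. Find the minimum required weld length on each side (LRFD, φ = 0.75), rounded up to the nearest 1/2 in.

L = 11 in on each side

Throat t_e = 0.707 × 0.3125 = 0.2209 in.
φr_n = 0.75 × 0.6 × 90 × 0.2209 = 8.948 kips/in.
L_req = P_u / φr_n = 189 / 8.948 = 21.12 in total.
Per side: 21.12 / 2 = 10.56 in.
Round up → use L = 11 in on each side.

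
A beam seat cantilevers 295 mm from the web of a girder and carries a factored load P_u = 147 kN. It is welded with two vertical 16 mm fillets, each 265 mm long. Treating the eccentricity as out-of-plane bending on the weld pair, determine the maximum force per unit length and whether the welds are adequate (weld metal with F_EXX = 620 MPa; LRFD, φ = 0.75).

L_w = 2 × 265 = 530 mm; section modulus (unit throat) S = 2 × L²/6 = 23410 mm².
Direct shear f_v = P/L_w = 147×10³/530 = 277.4 N/mm.
Moment M = P × e = 147×10³ × 295 = 43365000 N·mm; bending f_b = M/S = 1853 N/mm.
f_max = √(f_v² + f_b²) = √(277.4² + 1853²) = 1873 N/mm.
φr_n = 0.75 × 0.6 × 620 × (0.707 × 16) = 3156 N/mm → adequate.

f_max ≈ 1870 N/mm; adequate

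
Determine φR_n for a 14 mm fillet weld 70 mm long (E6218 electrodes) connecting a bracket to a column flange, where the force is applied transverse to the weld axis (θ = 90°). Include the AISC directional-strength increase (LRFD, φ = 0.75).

E62XX → F_EXX = 620 MPa.
t_e = 0.707 × 14 = 9.898 mm; A_we = 9.898 × 70 = 692.9 mm².
Directional factor: 1.0 + 0.5 sin^1.5(90°) = 1.5.
F_nw = 0.6 × 620 × 1.5 = 558 MPa.
φR_n = 0.75 × 558 × 692.9 × 10⁻³ = 290 kN.

φR_n ≈ 290 kN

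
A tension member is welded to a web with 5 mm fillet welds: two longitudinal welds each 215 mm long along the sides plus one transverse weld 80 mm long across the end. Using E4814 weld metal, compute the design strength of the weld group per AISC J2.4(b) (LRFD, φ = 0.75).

φR_n ≈ 389 kN

E48XX → F_EXX = 480 MPa.
t_e = 0.707 × 5 = 3.535 mm.
R_nwl = 0.6 × 480 × 3.535 × 430 × 10⁻³ = 437.8 kN (longitudinal, 2 welds).
R_nwt = 0.6 × 480 × 3.535 × 80 × 10⁻³ = 81.45 kN (transverse, base value).
(i) R_nwl + R_nwt = 519.2 kN; (ii) 0.85 R_nwl + 1.5 R_nwt = 494.3 kN.
R_n = max = 519.2 kN [governs: (i)]; φR_n = 389.4 kN.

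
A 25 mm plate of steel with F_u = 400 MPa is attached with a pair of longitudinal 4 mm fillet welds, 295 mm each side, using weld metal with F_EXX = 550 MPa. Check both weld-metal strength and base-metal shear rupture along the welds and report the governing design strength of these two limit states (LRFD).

φR_n ≈ 413 kN (weld metal governs)

t_e = 0.707 × 4 = 2.828 mm; L = 590 mm.
Weld metal: φR_n = 0.75 × 0.6 × 550 × 2.828 × 590 × 10⁻³ = 413 kN.
Base metal (shear rupture): φR_n = 0.75 × 0.6 × 400 × 25 × 590 × 10⁻³ = 2655 kN.
Governing: weld metal.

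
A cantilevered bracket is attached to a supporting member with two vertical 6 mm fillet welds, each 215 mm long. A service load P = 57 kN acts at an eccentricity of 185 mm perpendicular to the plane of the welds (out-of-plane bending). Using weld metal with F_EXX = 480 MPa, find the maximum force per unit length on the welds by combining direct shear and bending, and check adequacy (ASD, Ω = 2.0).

f_max ≈ 697 N/mm; NOT adequate

L_w = 2 × 215 = 430 mm; section modulus (unit throat) S = 2 × L²/6 = 15410 mm².
Direct shear f_v = P/L_w = 57×10³/430 = 132.6 N/mm.
Moment M = P × e = 57×10³ × 185 = 10545000 N·mm; bending f_b = M/S = 684.4 N/mm.
f_max = √(f_v² + f_b²) = √(132.6² + 684.4²) = 697.1 N/mm.
r_n/Ω = (1/2.0) × 0.6 × 480 × (0.707 × 6) = 610.8 N/mm → NOT adequate.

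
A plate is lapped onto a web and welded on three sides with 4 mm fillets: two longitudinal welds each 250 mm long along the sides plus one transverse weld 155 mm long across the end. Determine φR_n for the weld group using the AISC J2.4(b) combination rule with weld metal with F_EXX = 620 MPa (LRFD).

φR_n ≈ 519 kN

t_e = 0.707 × 4 = 2.828 mm.
R_nwl = 0.6 × 620 × 2.828 × 500 × 10⁻³ = 526 kN (longitudinal, 2 welds).
R_nwt = 0.6 × 620 × 2.828 × 155 × 10⁻³ = 163.1 kN (transverse, base value).
(i) R_nwl + R_nwt = 689.1 kN; (ii) 0.85 R_nwl + 1.5 R_nwt = 691.7 kN.
R_n = max = 691.7 kN [governs: (ii)]; φR_n = 518.8 kN.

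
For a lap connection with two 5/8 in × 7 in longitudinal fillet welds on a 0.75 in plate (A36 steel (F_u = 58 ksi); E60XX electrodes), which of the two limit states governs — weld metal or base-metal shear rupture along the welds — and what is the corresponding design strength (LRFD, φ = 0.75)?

E60XX → F_EXX = 60 ksi.
t_e = 0.707 × 0.625 = 0.4419 in; L = 14 in.
Weld metal: φR_n = 0.75 × 0.6 × 60 × 0.4419 × 14 = 167 kips.
Base metal (shear rupture): φR_n = 0.75 × 0.6 × 58 × 0.75 × 14 = 274 kips.
Governing: weld metal.

φR_n ≈ 167 kips (weld metal governs)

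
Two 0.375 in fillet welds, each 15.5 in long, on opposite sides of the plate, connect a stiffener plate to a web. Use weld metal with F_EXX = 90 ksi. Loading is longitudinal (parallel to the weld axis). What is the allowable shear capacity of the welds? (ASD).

R_n/Ω ≈ 222 kips

Effective throat t_e = 0.707 × 0.375 = 0.2651 in.
Total length L = 31 in; A_we = 0.2651 × 31 = 8.219 in².
F_nw = 0.6 F_EXX = 0.6 × 90 = 54 ksi.
R_n = 54 × 8.219 = 443.8 kips; R_n/Ω = 443.8/2.0 = 221.9 kips.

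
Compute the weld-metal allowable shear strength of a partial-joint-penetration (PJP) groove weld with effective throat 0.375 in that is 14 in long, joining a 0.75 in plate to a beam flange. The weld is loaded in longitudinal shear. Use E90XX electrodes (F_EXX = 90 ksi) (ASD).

Effective throat (given) t_e = 0.375 in.
A_we = 0.375 × 14 = 5.25 in².
F_nw = 0.6 F_EXX = 54 ksi.
R_n/Ω = (54 × 5.25) / 2.0 = 141.8 kips.

R_n/Ω ≈ 142 kips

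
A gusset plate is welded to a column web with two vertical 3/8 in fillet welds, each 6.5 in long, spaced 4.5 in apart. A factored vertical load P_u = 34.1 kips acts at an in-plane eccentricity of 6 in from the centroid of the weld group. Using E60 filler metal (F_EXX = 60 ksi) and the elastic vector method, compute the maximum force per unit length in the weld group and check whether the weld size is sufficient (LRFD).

Total weld length L_w = 13 in. Treat welds as unit-width lines.
Polar moment about centroid: J = 2[d³/12 + d(b/2)²] = 2[6.5³/12 + 6.5×2.25²] = 111.6 in³.
Direct shear f_v = P/L_w = 34.1 / 13 = 2.623 kip/in (vertical).
Torsion M = P·e = 34.1 × 6 = 204.6 kip·in.
Critical point at (x, y) = (2.25, 3.25) from centroid. f_tx = M·y/J = 5.959 kip/in; f_ty = M·x/J = 4.126 kip/in.
Resultant f_max = √[f_tx² + (f_v + f_ty)²] = √[5.959² + (2.623 + 4.126)²] = 9.003 kip/in.
Capacity per unit length: φr_n = 0.75 × 0.6 × 60 × (0.707 × 0.375) = 7.158 kip/in.
9.003 > 7.158 → NOT adequate.

f_max ≈ 9 kip/in; NOT adequate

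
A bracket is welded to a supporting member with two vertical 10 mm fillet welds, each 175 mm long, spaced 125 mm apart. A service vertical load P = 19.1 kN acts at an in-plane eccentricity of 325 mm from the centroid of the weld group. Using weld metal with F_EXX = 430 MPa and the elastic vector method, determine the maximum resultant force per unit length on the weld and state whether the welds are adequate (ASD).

Total weld length L_w = 350 mm. Treat welds as unit-width lines.
Polar moment about centroid: J = 2[d³/12 + d(b/2)²] = 2[175³/12 + 175×62.5²] = 2260000 mm³.
Direct shear f_v = P/L_w = 19.1×10³ / 350 = 54.57 N/mm (vertical).
Torsion M = P·e = 19.1×10³ × 325 = 6207500 N·mm.
Critical point at (x, y) = (62.5, 87.5) from centroid. f_tx = M·y/J = 240.3 N/mm; f_ty = M·x/J = 171.6 N/mm.
Resultant f_max = √[f_tx² + (f_v + f_ty)²] = √[240.3² + (54.57 + 171.6)²] = 330 N/mm.
Capacity per unit length: r_n/Ω = (1/2.0) × 0.6 × 430 × (0.707 × 10) = 912 N/mm.
330 ≤ 912 → adequate.

f_max ≈ 330 N/mm; adequate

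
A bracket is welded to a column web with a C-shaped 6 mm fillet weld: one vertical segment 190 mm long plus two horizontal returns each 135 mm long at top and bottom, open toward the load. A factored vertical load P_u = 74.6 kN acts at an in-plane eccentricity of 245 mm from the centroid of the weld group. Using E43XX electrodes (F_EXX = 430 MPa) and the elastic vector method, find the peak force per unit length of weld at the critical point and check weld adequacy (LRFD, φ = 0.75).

Total weld length L_w = 460 mm. Treat welds as unit-width lines.
Centroid: x̄ = 2×135×67.5 / 460 = 39.62 mm from the vertical weld.
Polar moment about centroid: J = I_x + I_y = [190³/12 + 2×135×95²] + [190×39.62² + 2(135³/12 + 135×27.88²)] = 3927000 mm³.
Direct shear f_v = P/L_w = 74.6×10³ / 460 = 162.2 N/mm (vertical).
Torsion M = P·e = 74.6×10³ × 245 = 18277000 N·mm.
Critical point at (x, y) = (95.38, 95) from centroid. f_tx = M·y/J = 442.2 N/mm; f_ty = M·x/J = 444 N/mm.
Resultant f_max = √[f_tx² + (f_v + f_ty)²] = √[442.2² + (162.2 + 444)²] = 750.3 N/mm.
Capacity per unit length: φr_n = 0.75 × 0.6 × 430 × (0.707 × 6) = 820.8 N/mm.
750.3 ≤ 820.8 → adequate.

f_max ≈ 750 N/mm; adequate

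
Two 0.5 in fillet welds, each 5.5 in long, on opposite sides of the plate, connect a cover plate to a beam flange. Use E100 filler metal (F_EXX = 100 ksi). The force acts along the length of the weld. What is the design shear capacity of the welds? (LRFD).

Effective throat t_e = 0.707 × 0.5 = 0.3535 in.
Total length L = 11 in; A_we = 0.3535 × 11 = 3.888 in².
F_nw = 0.6 F_EXX = 0.6 × 100 = 60 ksi.
φR_n = 0.75 × 60 × 3.888 = 175 kips.

φR_n ≈ 175 kips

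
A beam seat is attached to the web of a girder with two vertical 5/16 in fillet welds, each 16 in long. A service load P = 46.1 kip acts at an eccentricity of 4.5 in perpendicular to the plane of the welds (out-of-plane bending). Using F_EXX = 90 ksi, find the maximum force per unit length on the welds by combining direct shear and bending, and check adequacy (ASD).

L_w = 2 × 16 = 32 in; section modulus (unit throat) S = 2 × L²/6 = 85.33 in².
Direct shear f_v = P/L_w = 46.1/32 = 1.441 kip/in.
Moment M = P × e = 46.1 × 4.5 = 207.45 kip·in; bending f_b = M/S = 2.431 kip/in.
f_max = √(f_v² + f_b²) = √(1.441² + 2.431²) = 2.826 kip/in.
r_n/Ω = (1/2.0) × 0.6 × 90 × (0.707 × 0.3125) = 5.965 kip/in → adequate.

f_max ≈ 2.83 kip/in; adequate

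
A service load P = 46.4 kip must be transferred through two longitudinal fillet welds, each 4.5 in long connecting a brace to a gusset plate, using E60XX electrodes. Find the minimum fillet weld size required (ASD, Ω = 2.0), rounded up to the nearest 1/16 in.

w = 7/16 in

E60XX → F_EXX = 60 ksi.
Total weld length L = 9 in.
Required throat t_e = P × Ω / (0.6 F_EXX × L) = 46.4 × 2.0 / (0.6 × 60 × 9) = 0.2864 in.
Required leg w = t_e / 0.707 = 0.4051 in → use 7/16 in.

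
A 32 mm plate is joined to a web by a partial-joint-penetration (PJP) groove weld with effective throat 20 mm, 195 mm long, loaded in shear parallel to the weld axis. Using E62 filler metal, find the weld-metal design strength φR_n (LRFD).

E62XX → F_EXX = 620 MPa.
Effective throat (given) t_e = 20 mm.
A_we = 20 × 195 = 3900 mm².
F_nw = 0.6 F_EXX = 372 MPa.
φR_n = 0.75 × 372 × 3900 × 10⁻³ = 1088 kN.

φR_n ≈ 1090 kN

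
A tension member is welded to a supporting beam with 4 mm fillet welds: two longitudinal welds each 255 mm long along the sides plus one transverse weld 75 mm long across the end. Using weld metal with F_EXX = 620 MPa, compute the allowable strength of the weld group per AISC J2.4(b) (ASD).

t_e = 0.707 × 4 = 2.828 mm.
R_nwl = 0.6 × 620 × 2.828 × 510 × 10⁻³ = 536.5 kN (longitudinal, 2 welds).
R_nwt = 0.6 × 620 × 2.828 × 75 × 10⁻³ = 78.9 kN (transverse, base value).
(i) R_nwl + R_nwt = 615.4 kN; (ii) 0.85 R_nwl + 1.5 R_nwt = 574.4 kN.
R_n = max = 615.4 kN [governs: (i)]; R_n/Ω = 307.7 kN.

R_n/Ω ≈ 308 kN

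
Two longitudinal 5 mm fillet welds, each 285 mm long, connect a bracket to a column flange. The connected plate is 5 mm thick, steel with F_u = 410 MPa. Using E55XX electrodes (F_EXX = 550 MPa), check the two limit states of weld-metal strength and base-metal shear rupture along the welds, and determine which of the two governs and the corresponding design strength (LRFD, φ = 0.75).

t_e = 0.707 × 5 = 3.535 mm; L = 570 mm.
Weld metal: φR_n = 0.75 × 0.6 × 550 × 3.535 × 570 × 10⁻³ = 498.7 kN.
Base metal (shear rupture): φR_n = 0.75 × 0.6 × 410 × 5 × 570 × 10⁻³ = 525.8 kN.
Governing: weld metal.

φR_n ≈ 499 kN (weld metal governs)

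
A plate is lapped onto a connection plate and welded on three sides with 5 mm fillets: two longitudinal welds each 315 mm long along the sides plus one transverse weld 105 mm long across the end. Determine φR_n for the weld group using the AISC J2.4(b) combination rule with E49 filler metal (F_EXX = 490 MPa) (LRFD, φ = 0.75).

φR_n ≈ 573 kN

t_e = 0.707 × 5 = 3.535 mm.
R_nwl = 0.6 × 490 × 3.535 × 630 × 10⁻³ = 654.8 kN (longitudinal, 2 welds).
R_nwt = 0.6 × 490 × 3.535 × 105 × 10⁻³ = 109.1 kN (transverse, base value).
(i) R_nwl + R_nwt = 763.9 kN; (ii) 0.85 R_nwl + 1.5 R_nwt = 720.2 kN.
R_n = max = 763.9 kN [governs: (i)]; φR_n = 572.9 kN.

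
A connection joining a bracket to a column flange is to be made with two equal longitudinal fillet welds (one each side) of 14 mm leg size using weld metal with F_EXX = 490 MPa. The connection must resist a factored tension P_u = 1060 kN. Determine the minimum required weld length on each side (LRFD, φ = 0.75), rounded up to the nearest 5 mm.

L = 245 mm on each side

Throat t_e = 0.707 × 14 = 9.898 mm.
φr_n = 0.75 × 0.6 × 490 × 9.898 × 10⁻³ = 2.183 kN/mm.
L_req = P_u / φr_n = 1060 / 2.183 = 485.7 mm total.
Per side: 485.7 / 2 = 242.8 mm.
Round up → use L = 245 mm on each side.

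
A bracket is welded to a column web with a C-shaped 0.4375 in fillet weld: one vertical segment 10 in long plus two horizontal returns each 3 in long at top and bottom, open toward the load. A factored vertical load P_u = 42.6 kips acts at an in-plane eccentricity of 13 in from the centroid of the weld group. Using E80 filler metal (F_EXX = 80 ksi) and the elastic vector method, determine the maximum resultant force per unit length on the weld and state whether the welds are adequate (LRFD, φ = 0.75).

f_max ≈ 13.9 kip/in; NOT adequate

Total weld length L_w = 16 in. Treat welds as unit-width lines.
Centroid: x̄ = 2×3×1.5 / 16 = 0.5625 in from the vertical weld.
Polar moment about centroid: J = I_x + I_y = [10³/12 + 2×3×5²] + [10×0.5625² + 2(3³/12 + 3×0.9375²)] = 246.3 in³.
Direct shear f_v = P/L_w = 42.6 / 16 = 2.663 kip/in (vertical).
Torsion M = P·e = 42.6 × 13 = 553.8 kip·in.
Critical point at (x, y) = (2.438, 5) from centroid. f_tx = M·y/J = 11.24 kip/in; f_ty = M·x/J = 5.481 kip/in.
Resultant f_max = √[f_tx² + (f_v + f_ty)²] = √[11.24² + (2.663 + 5.481)²] = 13.88 kip/in.
Capacity per unit length: φr_n = 0.75 × 0.6 × 80 × (0.707 × 0.4375) = 11.14 kip/in.
13.88 > 11.14 → NOT adequate.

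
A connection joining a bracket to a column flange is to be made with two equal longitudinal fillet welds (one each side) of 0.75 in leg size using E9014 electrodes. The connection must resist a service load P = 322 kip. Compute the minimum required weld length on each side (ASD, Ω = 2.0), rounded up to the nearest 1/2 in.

E90XX → F_EXX = 90 ksi.
Throat t_e = 0.707 × 0.75 = 0.5302 in.
r_n/Ω = (0.6 × 90 × 0.5302) / 2.0 = 14.32 kip/in.
L_req = P / (r_n/Ω) = 322 / 14.32 = 22.49 in total.
Per side: 22.49 / 2 = 11.25 in.
Round up → use L = 11.5 in on each side.

L = 11.5 in on each side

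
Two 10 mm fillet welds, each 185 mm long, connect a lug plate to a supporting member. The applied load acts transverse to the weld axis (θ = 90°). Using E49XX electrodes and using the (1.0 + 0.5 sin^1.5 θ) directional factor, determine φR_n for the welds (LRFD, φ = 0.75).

E49XX → F_EXX = 490 MPa.
t_e = 0.707 × 10 = 7.07 mm; A_we = 7.07 × 370 = 2616 mm².
Directional factor: 1.0 + 0.5 sin^1.5(90°) = 1.5.
F_nw = 0.6 × 490 × 1.5 = 441 MPa.
φR_n = 0.75 × 441 × 2616 × 10⁻³ = 865.2 kN.

φR_n ≈ 865 kN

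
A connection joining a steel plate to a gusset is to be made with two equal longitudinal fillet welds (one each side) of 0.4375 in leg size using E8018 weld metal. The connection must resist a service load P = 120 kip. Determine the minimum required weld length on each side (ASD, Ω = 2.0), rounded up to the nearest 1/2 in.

L = 8.5 in on each side

E80XX → F_EXX = 80 ksi.
Throat t_e = 0.707 × 0.4375 = 0.3093 in.
r_n/Ω = (0.6 × 80 × 0.3093) / 2.0 = 7.423 kip/in.
L_req = P / (r_n/Ω) = 120 / 7.423 = 16.16 in total.
Per side: 16.16 / 2 = 8.082 in.
Round up → use L = 8.5 in on each side.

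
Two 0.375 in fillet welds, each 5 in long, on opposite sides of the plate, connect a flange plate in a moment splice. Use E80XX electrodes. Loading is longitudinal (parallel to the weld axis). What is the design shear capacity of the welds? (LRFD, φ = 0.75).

E80XX → F_EXX = 80 ksi.
Effective throat t_e = 0.707 × 0.375 = 0.2651 in.
Total length L = 10 in; A_we = 0.2651 × 10 = 2.651 in².
F_nw = 0.6 F_EXX = 0.6 × 80 = 48 ksi.
φR_n = 0.75 × 48 × 2.651 = 95.45 kip.

φR_n ≈ 95.4 kip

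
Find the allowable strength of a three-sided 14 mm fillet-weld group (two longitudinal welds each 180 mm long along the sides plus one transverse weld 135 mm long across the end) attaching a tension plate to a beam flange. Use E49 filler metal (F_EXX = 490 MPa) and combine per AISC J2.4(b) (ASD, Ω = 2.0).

R_n/Ω ≈ 740 kN

t_e = 0.707 × 14 = 9.898 mm.
R_nwl = 0.6 × 490 × 9.898 × 360 × 10⁻³ = 1048 kN (longitudinal, 2 welds).
R_nwt = 0.6 × 490 × 9.898 × 135 × 10⁻³ = 392.9 kN (transverse, base value).
(i) R_nwl + R_nwt = 1440 kN; (ii) 0.85 R_nwl + 1.5 R_nwt = 1480 kN.
R_n = max = 1480 kN [governs: (ii)]; R_n/Ω = 739.9 kN.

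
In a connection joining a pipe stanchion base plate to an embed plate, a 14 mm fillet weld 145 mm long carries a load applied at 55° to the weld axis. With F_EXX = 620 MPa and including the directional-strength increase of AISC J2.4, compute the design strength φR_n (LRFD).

φR_n ≈ 549 kN

t_e = 0.707 × 14 = 9.898 mm; A_we = 9.898 × 145 = 1435 mm².
Directional factor: 1.0 + 0.5 sin^1.5(55°) = 1.371.
F_nw = 0.6 × 620 × 1.371 = 509.9 MPa.
φR_n = 0.75 × 509.9 × 1435 × 10⁻³ = 548.9 kN.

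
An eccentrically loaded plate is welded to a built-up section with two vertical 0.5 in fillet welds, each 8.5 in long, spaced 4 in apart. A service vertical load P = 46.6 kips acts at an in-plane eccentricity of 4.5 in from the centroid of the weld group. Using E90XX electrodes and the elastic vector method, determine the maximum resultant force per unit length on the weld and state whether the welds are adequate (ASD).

f_max ≈ 7.38 kip/in; adequate

E90XX → F_EXX = 90 ksi.
Total weld length L_w = 17 in. Treat welds as unit-width lines.
Polar moment about centroid: J = 2[d³/12 + d(b/2)²] = 2[8.5³/12 + 8.5×2²] = 170.4 in³.
Direct shear f_v = P/L_w = 46.6 / 17 = 2.741 kip/in (vertical).
Torsion M = P·e = 46.6 × 4.5 = 209.7 kip·in.
Critical point at (x, y) = (2, 4.25) from centroid. f_tx = M·y/J = 5.232 kip/in; f_ty = M·x/J = 2.462 kip/in.
Resultant f_max = √[f_tx² + (f_v + f_ty)²] = √[5.232² + (2.741 + 2.462)²] = 7.378 kip/in.
Capacity per unit length: r_n/Ω = (1/2.0) × 0.6 × 90 × (0.707 × 0.5) = 9.544 kip/in.
7.378 ≤ 9.544 → adequate.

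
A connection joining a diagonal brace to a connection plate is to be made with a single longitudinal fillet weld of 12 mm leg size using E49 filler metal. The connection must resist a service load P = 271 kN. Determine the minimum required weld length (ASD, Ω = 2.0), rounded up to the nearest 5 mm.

L = 220 mm

E49XX → F_EXX = 490 MPa.
Throat t_e = 0.707 × 12 = 8.484 mm.
r_n/Ω = (0.6 × 490 × 8.484) / 2.0 = 1247 N/mm = 1.247 kN/mm.
L_req = P / (r_n/Ω) = 271 / 1.247 = 217.3 mm total.
Round up → use L = 220 mm.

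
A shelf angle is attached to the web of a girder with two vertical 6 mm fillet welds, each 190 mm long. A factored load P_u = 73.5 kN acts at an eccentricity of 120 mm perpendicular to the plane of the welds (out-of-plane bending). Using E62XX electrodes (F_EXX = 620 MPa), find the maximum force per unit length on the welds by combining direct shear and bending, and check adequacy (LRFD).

f_max ≈ 758 N/mm; adequate

L_w = 2 × 190 = 380 mm; section modulus (unit throat) S = 2 × L²/6 = 12030 mm².
Direct shear f_v = P/L_w = 73.5×10³/380 = 193.4 N/mm.
Moment M = P × e = 73.5×10³ × 120 = 8820000 N·mm; bending f_b = M/S = 733 N/mm.
f_max = √(f_v² + f_b²) = √(193.4² + 733²) = 758.1 N/mm.
φr_n = 0.75 × 0.6 × 620 × (0.707 × 6) = 1184 N/mm → adequate.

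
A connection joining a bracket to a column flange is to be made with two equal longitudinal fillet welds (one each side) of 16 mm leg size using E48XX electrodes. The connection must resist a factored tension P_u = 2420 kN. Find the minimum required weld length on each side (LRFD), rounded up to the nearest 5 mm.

E48XX → F_EXX = 480 MPa.
Throat t_e = 0.707 × 16 = 11.31 mm.
φr_n = 0.75 × 0.6 × 480 × 11.31 × 10⁻³ = 2.443 kN/mm.
L_req = P_u / φr_n = 2420 / 2.443 = 990.4 mm total.
Per side: 990.4 / 2 = 495.2 mm.
Round up → use L = 500 mm on each side.

L = 500 mm on each side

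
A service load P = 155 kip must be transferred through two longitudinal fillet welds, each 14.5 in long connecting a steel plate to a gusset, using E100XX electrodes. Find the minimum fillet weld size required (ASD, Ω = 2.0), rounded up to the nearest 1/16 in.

E100XX → F_EXX = 100 ksi.
Total weld length L = 29 in.
Required throat t_e = P × Ω / (0.6 F_EXX × L) = 155 × 2.0 / (0.6 × 100 × 29) = 0.1782 in.
Required leg w = t_e / 0.707 = 0.252 in → use 5/16 in.

w = 5/16 in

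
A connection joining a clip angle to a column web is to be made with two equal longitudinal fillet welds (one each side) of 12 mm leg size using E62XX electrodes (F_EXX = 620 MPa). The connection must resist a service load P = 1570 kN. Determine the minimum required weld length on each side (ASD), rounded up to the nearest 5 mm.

L = 500 mm on each side

Throat t_e = 0.707 × 12 = 8.484 mm.
r_n/Ω = (0.6 × 620 × 8.484) / 2.0 = 1578 N/mm = 1.578 kN/mm.
L_req = P / (r_n/Ω) = 1570 / 1.578 = 994.9 mm total.
Per side: 994.9 / 2 = 497.5 mm.
Round up → use L = 500 mm on each side.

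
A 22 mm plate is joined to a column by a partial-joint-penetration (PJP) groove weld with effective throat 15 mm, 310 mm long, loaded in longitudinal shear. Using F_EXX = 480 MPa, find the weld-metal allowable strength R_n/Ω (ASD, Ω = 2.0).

Effective throat (given) t_e = 15 mm.
A_we = 15 × 310 = 4650 mm².
F_nw = 0.6 F_EXX = 288 MPa.
R_n/Ω = (288 × 4650) / 2.0 × 10⁻³ = 669.6 kN.

R_n/Ω ≈ 670 kN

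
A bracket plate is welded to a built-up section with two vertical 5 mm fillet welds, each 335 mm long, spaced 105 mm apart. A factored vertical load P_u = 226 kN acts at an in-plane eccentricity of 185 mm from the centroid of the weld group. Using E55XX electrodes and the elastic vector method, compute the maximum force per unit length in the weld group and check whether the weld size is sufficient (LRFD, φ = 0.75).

E55XX → F_EXX = 550 MPa.
Total weld length L_w = 670 mm. Treat welds as unit-width lines.
Polar moment about centroid: J = 2[d³/12 + d(b/2)²] = 2[335³/12 + 335×52.5²] = 8113000 mm³.
Direct shear f_v = P/L_w = 226×10³ / 670 = 337.3 N/mm (vertical).
Torsion M = P·e = 226×10³ × 185 = 41810000 N·mm.
Critical point at (x, y) = (52.5, 167.5) from centroid. f_tx = M·y/J = 863.2 N/mm; f_ty = M·x/J = 270.6 N/mm.
Resultant f_max = √[f_tx² + (f_v + f_ty)²] = √[863.2² + (337.3 + 270.6)²] = 1056 N/mm.
Capacity per unit length: φr_n = 0.75 × 0.6 × 550 × (0.707 × 5) = 874.9 N/mm.
1056 > 874.9 → NOT adequate.

f_max ≈ 1060 N/mm; NOT adequate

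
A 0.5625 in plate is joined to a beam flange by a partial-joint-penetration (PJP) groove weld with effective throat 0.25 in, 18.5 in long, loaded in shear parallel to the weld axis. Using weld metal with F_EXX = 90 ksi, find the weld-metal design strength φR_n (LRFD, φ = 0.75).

Effective throat (given) t_e = 0.25 in.
A_we = 0.25 × 18.5 = 4.625 in².
F_nw = 0.6 F_EXX = 54 ksi.
φR_n = 0.75 × 54 × 4.625 = 187.3 kip.

φR_n ≈ 187 kip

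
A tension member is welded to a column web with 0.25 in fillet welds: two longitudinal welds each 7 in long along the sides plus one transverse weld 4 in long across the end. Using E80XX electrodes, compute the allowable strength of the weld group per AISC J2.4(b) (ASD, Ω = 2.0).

E80XX → F_EXX = 80 ksi.
t_e = 0.707 × 0.25 = 0.1767 in.
R_nwl = 0.6 × 80 × 0.1767 × 14 = 118.8 kips (longitudinal, 2 welds).
R_nwt = 0.6 × 80 × 0.1767 × 4 = 33.94 kips (transverse, base value).
(i) R_nwl + R_nwt = 152.7 kips; (ii) 0.85 R_nwl + 1.5 R_nwt = 151.9 kips.
R_n = max = 152.7 kips [governs: (i)]; R_n/Ω = 76.36 kips.

R_n/Ω ≈ 76.4 kips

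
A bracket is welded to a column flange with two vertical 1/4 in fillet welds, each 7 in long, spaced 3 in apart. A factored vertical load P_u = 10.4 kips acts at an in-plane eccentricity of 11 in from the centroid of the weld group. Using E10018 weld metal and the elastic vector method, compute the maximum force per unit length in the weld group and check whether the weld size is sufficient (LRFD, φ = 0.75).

E100XX → F_EXX = 100 ksi.
Total weld length L_w = 14 in. Treat welds as unit-width lines.
Polar moment about centroid: J = 2[d³/12 + d(b/2)²] = 2[7³/12 + 7×1.5²] = 88.67 in³.
Direct shear f_v = P/L_w = 10.4 / 14 = 0.7429 kip/in (vertical).
Torsion M = P·e = 10.4 × 11 = 114.4 kip·in.
Critical point at (x, y) = (1.5, 3.5) from centroid. f_tx = M·y/J = 4.516 kip/in; f_ty = M·x/J = 1.935 kip/in.
Resultant f_max = √[f_tx² + (f_v + f_ty)²] = √[4.516² + (0.7429 + 1.935)²] = 5.25 kip/in.
Capacity per unit length: φr_n = 0.75 × 0.6 × 100 × (0.707 × 0.25) = 7.954 kip/in.
5.25 ≤ 7.954 → adequate.

f_max ≈ 5.25 kip/in; adequate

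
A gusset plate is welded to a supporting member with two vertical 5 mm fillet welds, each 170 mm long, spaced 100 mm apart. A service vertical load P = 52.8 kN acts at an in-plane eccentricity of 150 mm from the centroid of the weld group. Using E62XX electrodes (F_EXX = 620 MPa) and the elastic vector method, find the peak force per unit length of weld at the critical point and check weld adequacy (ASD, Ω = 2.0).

f_max ≈ 563 N/mm; adequate

Total weld length L_w = 340 mm. Treat welds as unit-width lines.
Polar moment about centroid: J = 2[d³/12 + d(b/2)²] = 2[170³/12 + 170×50²] = 1669000 mm³.
Direct shear f_v = P/L_w = 52.8×10³ / 340 = 155.3 N/mm (vertical).
Torsion M = P·e = 52.8×10³ × 150 = 7920000 N·mm.
Critical point at (x, y) = (50, 85) from centroid. f_tx = M·y/J = 403.4 N/mm; f_ty = M·x/J = 237.3 N/mm.
Resultant f_max = √[f_tx² + (f_v + f_ty)²] = √[403.4² + (155.3 + 237.3)²] = 562.9 N/mm.
Capacity per unit length: r_n/Ω = (1/2.0) × 0.6 × 620 × (0.707 × 5) = 657.5 N/mm.
562.9 ≤ 657.5 → adequate.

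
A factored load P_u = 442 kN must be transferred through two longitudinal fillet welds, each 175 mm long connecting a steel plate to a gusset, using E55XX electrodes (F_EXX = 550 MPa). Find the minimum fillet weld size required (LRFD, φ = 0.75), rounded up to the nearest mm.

w = 8 mm

Total weld length L = 350 mm.
Required throat t_e = P_u / (φ × 0.6 F_EXX × L) = 442 / (0.75 × 0.6 × 550 × 350 × 10⁻³) = 5.102 mm.
Required leg w = t_e / 0.707 = 7.217 mm → use 8 mm.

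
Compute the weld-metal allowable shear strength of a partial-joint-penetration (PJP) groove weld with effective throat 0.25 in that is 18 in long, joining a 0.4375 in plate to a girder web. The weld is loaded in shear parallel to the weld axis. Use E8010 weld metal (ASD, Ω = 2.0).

E80XX → F_EXX = 80 ksi.
Effective throat (given) t_e = 0.25 in.
A_we = 0.25 × 18 = 4.5 in².
F_nw = 0.6 F_EXX = 48 ksi.
R_n/Ω = (48 × 4.5) / 2.0 = 108 kips.

R_n/Ω ≈ 108 kips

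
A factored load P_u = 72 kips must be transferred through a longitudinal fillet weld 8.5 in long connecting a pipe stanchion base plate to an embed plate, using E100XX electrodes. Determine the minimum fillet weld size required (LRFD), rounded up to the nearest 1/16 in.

w = 5/16 in

E100XX → F_EXX = 100 ksi.
Total weld length L = 8.5 in.
Required throat t_e = P_u / (φ × 0.6 F_EXX × L) = 72 / (0.75 × 0.6 × 100 × 8.5) = 0.1882 in.
Required leg w = t_e / 0.707 = 0.2662 in → use 5/16 in.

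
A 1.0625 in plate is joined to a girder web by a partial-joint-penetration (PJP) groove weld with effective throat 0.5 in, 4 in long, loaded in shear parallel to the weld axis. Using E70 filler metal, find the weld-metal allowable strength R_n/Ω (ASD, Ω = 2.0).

E70XX → F_EXX = 70 ksi.
Effective throat (given) t_e = 0.5 in.
A_we = 0.5 × 4 = 2 in².
F_nw = 0.6 F_EXX = 42 ksi.
R_n/Ω = (42 × 2) / 2.0 = 42 kips.

R_n/Ω ≈ 42 kips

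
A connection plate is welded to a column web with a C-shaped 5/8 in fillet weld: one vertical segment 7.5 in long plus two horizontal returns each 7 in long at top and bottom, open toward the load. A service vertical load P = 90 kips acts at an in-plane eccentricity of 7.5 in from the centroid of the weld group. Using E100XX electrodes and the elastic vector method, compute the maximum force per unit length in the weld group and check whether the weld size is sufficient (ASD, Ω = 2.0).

E100XX → F_EXX = 100 ksi.
Total weld length L_w = 21.5 in. Treat welds as unit-width lines.
Centroid: x̄ = 2×7×3.5 / 21.5 = 2.279 in from the vertical weld.
Polar moment about centroid: J = I_x + I_y = [7.5³/12 + 2×7×3.75²] + [7.5×2.279² + 2(7³/12 + 7×1.221²)] = 349 in³.
Direct shear f_v = P/L_w = 90 / 21.5 = 4.186 kip/in (vertical).
Torsion M = P·e = 90 × 7.5 = 675 kip·in.
Critical point at (x, y) = (4.721, 3.75) from centroid. f_tx = M·y/J = 7.252 kip/in; f_ty = M·x/J = 9.13 kip/in.
Resultant f_max = √[f_tx² + (f_v + f_ty)²] = √[7.252² + (4.186 + 9.13)²] = 15.16 kip/in.
Capacity per unit length: r_n/Ω = (1/2.0) × 0.6 × 100 × (0.707 × 0.625) = 13.26 kip/in.
15.16 > 13.26 → NOT adequate.

f_max ≈ 15.2 kip/in; NOT adequate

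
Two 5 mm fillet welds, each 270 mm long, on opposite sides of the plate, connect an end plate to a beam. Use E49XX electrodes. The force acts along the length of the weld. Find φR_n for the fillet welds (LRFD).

E49XX → F_EXX = 490 MPa.
Effective throat t_e = 0.707 × 5 = 3.535 mm.
Total length L = 540 mm; A_we = 3.535 × 540 = 1909 mm².
F_nw = 0.6 F_EXX = 0.6 × 490 = 294 MPa.
φR_n = 0.75 × 294 × 1909 × 10⁻³ = 420.9 kN.

φR_n ≈ 421 kN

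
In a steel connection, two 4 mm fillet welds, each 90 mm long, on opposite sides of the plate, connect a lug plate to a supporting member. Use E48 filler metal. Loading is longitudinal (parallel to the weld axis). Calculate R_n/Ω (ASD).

E48XX → F_EXX = 480 MPa.
Effective throat t_e = 0.707 × 4 = 2.828 mm.
Total length L = 180 mm; A_we = 2.828 × 180 = 509 mm².
F_nw = 0.6 F_EXX = 0.6 × 480 = 288 MPa.
R_n = 288 × 509 × 10⁻³ = 146.6 kN; R_n/Ω = 146.6/2.0 = 73.3 kN.

R_n/Ω ≈ 73.3 kN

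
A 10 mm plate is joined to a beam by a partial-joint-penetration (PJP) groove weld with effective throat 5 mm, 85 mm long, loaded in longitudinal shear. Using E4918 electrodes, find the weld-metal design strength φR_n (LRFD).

φR_n ≈ 93.7 kN

E49XX → F_EXX = 490 MPa.
Effective throat (given) t_e = 5 mm.
A_we = 5 × 85 = 425 mm².
F_nw = 0.6 F_EXX = 294 MPa.
φR_n = 0.75 × 294 × 425 × 10⁻³ = 93.71 kN.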